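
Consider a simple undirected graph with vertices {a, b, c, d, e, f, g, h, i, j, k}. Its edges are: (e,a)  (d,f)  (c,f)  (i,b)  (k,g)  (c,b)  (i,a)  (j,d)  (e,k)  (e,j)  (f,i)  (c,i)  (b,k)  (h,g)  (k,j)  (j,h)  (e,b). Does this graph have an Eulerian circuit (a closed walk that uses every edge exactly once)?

Degrees: a:2, b:4, c:3, d:2, e:4, f:3, g:2, h:2, i:4, j:4, k:4
Vertices with odd degree: c, f. An Eulerian circuit requires all degrees even.

No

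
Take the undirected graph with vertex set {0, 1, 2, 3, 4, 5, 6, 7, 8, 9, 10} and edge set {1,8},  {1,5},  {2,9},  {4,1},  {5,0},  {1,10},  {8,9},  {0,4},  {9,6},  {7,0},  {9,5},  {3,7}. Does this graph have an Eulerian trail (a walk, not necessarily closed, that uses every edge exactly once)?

No

Degrees: 0:3, 1:4, 2:1, 3:1, 4:2, 5:3, 6:1, 7:2, 8:2, 9:4, 10:1
Odd-degree vertices: 0, 2, 3, 5, 6, 10 (6 total).
An Eulerian trail requires 0 or 2 odd-degree vertices; here there are 6.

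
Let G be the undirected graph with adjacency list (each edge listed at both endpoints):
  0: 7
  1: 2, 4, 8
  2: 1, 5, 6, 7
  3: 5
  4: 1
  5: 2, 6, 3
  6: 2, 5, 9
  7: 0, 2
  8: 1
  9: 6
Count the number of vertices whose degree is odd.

Degrees: 0:1, 1:3, 2:4, 3:1, 4:1, 5:3, 6:3, 7:2, 8:1, 9:1
Odd-degree vertices: 0, 1, 3, 4, 5, 6, 8, 9.

8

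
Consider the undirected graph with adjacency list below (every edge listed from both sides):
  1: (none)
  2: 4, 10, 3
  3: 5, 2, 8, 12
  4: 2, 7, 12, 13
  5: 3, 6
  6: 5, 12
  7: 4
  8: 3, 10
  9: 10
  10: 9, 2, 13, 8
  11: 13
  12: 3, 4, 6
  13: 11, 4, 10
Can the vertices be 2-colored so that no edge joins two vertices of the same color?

A valid 2-coloring puts {1, 3, 4, 6, 10, 11} on one side and {2, 5, 7, 8, 9, 12, 13} on the other; every edge crosses between the two sides.

Yes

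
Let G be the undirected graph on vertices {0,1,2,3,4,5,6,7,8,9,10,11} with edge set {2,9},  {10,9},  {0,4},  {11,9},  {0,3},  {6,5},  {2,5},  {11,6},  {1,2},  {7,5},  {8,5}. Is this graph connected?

No

Component: {0, 3, 4}
Component: {1, 2, 5, 6, 7, 8, 9, 10, 11}
No edge joins these 2 groups, so the graph is disconnected.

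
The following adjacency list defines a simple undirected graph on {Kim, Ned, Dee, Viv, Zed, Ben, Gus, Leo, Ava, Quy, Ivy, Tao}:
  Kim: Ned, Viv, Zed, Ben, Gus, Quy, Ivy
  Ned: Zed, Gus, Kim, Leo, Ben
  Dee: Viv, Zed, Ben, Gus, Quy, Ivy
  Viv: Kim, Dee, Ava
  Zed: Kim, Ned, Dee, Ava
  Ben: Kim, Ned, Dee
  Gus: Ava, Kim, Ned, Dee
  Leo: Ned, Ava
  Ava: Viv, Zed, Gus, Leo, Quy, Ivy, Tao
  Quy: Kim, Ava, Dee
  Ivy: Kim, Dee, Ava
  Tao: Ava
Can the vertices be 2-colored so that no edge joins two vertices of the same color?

No

Kim-Ned-Ben-Kim is an odd cycle (length 3), and a bipartite graph can contain only even cycles.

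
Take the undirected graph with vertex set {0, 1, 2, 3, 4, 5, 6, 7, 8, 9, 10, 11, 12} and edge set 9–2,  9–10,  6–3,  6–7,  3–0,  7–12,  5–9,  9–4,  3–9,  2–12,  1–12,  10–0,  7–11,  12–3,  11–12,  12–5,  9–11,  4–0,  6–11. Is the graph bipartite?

The cycle 7-11-12-7 has length 3, which is odd, so the graph is not bipartite.

No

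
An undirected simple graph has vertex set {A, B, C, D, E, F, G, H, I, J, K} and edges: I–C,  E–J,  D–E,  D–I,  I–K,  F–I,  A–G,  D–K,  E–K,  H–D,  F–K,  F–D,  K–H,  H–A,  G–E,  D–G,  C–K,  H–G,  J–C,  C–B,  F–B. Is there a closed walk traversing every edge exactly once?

Yes

Degrees: A:2, B:2, C:4, D:6, E:4, F:4, G:4, H:4, I:4, J:2, K:6
All degrees are even and the non-isolated vertices are connected — an Eulerian circuit exists.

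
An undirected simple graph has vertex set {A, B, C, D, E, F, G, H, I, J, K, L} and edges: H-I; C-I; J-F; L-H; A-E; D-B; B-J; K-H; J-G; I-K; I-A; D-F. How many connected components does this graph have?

2

Component: {B, D, F, G, J}
Component: {A, C, E, H, I, K, L}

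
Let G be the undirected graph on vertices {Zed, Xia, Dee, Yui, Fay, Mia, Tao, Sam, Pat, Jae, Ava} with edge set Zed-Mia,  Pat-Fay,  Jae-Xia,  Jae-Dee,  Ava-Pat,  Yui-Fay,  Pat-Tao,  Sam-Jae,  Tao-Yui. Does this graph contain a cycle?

Yes

|V| = 11, |E| = 9, number of components = 3.
Since 9 > 11 - 3, a cycle must exist; for instance Yui-Fay-Pat-Tao-Yui.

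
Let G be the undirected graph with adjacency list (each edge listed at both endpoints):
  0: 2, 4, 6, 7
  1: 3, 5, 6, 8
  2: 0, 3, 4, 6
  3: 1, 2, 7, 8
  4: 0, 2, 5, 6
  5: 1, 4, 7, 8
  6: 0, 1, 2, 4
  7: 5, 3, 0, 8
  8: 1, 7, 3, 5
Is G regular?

Yes

Degrees: 0:4, 1:4, 2:4, 3:4, 4:4, 5:4, 6:4, 7:4, 8:4
All degrees equal 4; the graph is regular.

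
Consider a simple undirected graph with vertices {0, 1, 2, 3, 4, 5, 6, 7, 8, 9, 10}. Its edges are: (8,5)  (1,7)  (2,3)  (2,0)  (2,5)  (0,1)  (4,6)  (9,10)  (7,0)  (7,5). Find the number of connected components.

3

Component: {4, 6}
Component: {9, 10}
Component: {0, 1, 2, 3, 5, 7, 8}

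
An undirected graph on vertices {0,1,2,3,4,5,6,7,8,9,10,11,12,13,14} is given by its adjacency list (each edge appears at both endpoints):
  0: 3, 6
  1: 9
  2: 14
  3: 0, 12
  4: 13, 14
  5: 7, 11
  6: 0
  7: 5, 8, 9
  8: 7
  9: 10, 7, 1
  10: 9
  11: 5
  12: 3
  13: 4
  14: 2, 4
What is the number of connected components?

Component: {0, 3, 6, 12}
Component: {2, 4, 13, 14}
Component: {1, 5, 7, 8, 9, 10, 11}

3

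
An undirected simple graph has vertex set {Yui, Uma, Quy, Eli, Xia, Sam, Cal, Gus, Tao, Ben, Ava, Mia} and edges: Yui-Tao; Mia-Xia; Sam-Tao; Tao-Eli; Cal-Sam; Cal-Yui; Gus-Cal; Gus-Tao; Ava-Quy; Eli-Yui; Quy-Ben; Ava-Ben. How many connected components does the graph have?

Component: {Uma}
Component: {Xia, Mia}
Component: {Quy, Ben, Ava}
Component: {Yui, Eli, Sam, Cal, Gus, Tao}

4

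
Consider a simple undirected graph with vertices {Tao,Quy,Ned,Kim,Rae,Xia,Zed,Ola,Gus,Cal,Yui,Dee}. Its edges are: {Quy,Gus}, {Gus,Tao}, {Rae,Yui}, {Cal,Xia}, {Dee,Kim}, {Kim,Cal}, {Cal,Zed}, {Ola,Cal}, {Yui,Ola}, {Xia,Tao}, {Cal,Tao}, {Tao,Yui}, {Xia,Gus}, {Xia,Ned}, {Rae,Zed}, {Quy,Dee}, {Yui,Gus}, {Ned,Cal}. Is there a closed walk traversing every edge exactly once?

Yes

Degrees: Tao:4, Quy:2, Ned:2, Kim:2, Rae:2, Xia:4, Zed:2, Ola:2, Gus:4, Cal:6, Yui:4, Dee:2
All degrees are even and the non-isolated vertices are connected — an Eulerian circuit exists.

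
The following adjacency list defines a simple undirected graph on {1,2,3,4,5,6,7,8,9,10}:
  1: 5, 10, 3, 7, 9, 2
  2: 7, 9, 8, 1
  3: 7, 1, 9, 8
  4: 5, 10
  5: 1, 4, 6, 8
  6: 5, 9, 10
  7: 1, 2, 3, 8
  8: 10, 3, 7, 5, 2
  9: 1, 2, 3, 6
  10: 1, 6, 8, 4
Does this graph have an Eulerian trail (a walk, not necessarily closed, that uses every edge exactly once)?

Degrees: 1:6, 2:4, 3:4, 4:2, 5:4, 6:3, 7:4, 8:5, 9:4, 10:4
Odd-degree vertices: 6, 8 (2 total).
The non-isolated vertices are connected and exactly 2 have odd degree, so an Eulerian trail exists (from 6 to 8).

Yes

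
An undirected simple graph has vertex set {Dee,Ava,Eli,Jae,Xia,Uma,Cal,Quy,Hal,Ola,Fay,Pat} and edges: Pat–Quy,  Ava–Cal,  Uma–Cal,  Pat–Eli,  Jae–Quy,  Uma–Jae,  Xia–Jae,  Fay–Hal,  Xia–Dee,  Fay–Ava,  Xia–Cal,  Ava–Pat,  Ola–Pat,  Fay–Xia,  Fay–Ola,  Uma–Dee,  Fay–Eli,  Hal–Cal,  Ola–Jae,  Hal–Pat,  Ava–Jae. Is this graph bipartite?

Partition the vertices as {Ava, Eli, Xia, Uma, Quy, Hal, Ola} vs {Dee, Jae, Cal, Fay, Pat}. Each listed edge has one endpoint in each part, so the graph is bipartite.

Yes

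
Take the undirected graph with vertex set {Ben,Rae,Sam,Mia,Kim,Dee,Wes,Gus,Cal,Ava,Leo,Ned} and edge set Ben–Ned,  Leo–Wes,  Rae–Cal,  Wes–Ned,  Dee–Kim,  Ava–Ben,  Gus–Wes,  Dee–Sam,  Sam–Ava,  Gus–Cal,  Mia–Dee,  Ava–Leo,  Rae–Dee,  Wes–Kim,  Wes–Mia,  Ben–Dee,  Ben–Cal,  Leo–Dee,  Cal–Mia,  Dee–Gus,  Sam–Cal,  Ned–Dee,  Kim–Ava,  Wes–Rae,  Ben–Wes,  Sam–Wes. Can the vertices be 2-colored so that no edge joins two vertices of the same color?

No

The cycle Dee-Ben-Ned-Dee has length 3, which is odd, so the graph is not bipartite.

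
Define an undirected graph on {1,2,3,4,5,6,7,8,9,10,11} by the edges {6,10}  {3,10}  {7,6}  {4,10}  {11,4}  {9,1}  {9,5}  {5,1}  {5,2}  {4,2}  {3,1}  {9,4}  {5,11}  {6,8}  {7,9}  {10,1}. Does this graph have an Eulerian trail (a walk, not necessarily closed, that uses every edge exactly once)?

Yes

Degrees: 1:4, 2:2, 3:2, 4:4, 5:4, 6:3, 7:2, 8:1, 9:4, 10:4, 11:2
Odd-degree vertices: 6, 8 (2 total).
With 2 odd-degree vertices and all edges in one connected piece, an Eulerian trail exists (from 6 to 8).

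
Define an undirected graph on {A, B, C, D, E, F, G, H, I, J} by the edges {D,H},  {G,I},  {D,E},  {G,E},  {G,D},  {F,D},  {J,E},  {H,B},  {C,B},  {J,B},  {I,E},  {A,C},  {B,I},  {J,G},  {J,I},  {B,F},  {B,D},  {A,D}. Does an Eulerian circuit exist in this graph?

Yes

Degrees: A:2, B:6, C:2, D:6, E:4, F:2, G:4, H:2, I:4, J:4
All degrees are even and the non-isolated vertices are connected — an Eulerian circuit exists.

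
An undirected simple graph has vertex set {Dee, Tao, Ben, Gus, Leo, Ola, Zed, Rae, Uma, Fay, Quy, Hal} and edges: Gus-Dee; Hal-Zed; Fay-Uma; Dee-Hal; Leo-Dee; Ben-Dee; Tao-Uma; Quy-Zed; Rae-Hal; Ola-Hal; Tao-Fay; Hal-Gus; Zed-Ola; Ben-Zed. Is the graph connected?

No

Component: {Tao, Uma, Fay}
Component: {Dee, Ben, Gus, Leo, Ola, Zed, Rae, Quy, Hal}
There are 2 separate components, so the graph is not connected.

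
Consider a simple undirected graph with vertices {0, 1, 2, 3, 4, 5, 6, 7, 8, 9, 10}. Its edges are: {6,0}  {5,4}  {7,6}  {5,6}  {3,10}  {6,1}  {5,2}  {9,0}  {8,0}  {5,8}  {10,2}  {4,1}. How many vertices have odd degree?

4

Degrees: 0:3, 1:2, 2:2, 3:1, 4:2, 5:4, 6:4, 7:1, 8:2, 9:1, 10:2
Odd-degree vertices: 0, 3, 7, 9.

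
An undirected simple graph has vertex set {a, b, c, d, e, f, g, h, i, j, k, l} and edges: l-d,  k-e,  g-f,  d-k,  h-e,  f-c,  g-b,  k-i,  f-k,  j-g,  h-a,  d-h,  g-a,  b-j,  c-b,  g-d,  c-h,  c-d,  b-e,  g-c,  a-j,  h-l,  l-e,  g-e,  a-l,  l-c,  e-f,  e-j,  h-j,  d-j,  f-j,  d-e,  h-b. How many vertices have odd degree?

Degrees: a:4, b:5, c:6, d:7, e:8, f:5, g:7, h:7, i:1, j:7, k:4, l:5
Odd-degree vertices: b, d, f, g, h, i, j, l.

8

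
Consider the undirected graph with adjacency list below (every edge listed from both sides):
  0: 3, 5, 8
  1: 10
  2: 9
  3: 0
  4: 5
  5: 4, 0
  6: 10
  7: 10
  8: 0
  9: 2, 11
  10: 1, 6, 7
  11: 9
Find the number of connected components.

Component: {2, 9, 11}
Component: {1, 6, 7, 10}
Component: {0, 3, 4, 5, 8}

3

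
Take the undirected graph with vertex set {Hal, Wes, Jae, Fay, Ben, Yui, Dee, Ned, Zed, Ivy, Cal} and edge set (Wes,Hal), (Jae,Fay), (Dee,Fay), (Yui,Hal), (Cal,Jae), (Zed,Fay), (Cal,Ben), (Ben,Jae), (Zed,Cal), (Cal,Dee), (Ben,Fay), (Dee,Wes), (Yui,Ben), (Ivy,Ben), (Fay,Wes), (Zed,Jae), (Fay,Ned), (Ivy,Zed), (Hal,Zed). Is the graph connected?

Starting from Hal and exploring outward reaches every vertex (Hal, Zed, Yui, Wes, Fay, Jae, Ivy, Cal, Ben, Dee, Ned); the graph is connected.

Yes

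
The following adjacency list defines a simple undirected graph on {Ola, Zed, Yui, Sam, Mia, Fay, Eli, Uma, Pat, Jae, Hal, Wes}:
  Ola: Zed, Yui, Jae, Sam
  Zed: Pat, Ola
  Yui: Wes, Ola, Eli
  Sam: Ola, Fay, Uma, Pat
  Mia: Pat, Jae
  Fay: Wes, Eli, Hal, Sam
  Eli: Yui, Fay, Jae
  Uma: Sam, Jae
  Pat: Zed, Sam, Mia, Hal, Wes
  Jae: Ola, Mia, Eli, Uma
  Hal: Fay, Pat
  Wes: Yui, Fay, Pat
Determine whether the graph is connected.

A breadth-first search from Ola visits Ola, Sam, Zed, Yui, Jae, Pat, Uma, Fay, Wes, Eli, Mia, Hal — all 12 vertices — so the graph is connected.

Yes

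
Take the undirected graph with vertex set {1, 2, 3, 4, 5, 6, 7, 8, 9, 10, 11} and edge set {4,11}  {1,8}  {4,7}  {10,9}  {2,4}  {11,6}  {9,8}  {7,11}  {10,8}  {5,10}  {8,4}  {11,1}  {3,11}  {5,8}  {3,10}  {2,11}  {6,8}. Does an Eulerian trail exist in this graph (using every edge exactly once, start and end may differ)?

Yes

Degrees: 1:2, 2:2, 3:2, 4:4, 5:2, 6:2, 7:2, 8:6, 9:2, 10:4, 11:6
Odd-degree vertices: none (0 total).
With 0 odd-degree vertices and all edges in one connected piece, an Eulerian trail exists.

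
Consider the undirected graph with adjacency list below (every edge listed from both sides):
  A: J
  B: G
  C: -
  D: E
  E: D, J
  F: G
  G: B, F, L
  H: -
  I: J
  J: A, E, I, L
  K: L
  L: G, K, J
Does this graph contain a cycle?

The graph has 12 vertices, 9 edges, and 3 connected components.
Since 9 = 12 - 3, the graph is a forest and contains no cycle.

No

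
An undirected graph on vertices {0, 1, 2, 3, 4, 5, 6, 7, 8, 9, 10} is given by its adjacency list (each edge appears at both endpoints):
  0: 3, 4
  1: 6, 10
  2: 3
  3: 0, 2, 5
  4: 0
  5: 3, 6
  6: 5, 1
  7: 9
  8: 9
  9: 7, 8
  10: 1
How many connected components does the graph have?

Component: {7, 8, 9}
Component: {0, 1, 2, 3, 4, 5, 6, 10}

2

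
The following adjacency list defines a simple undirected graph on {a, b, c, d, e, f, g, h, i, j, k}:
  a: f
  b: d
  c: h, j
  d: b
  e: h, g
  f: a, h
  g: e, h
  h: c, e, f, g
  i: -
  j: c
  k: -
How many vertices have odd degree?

4

Degrees: a:1, b:1, c:2, d:1, e:2, f:2, g:2, h:4, i:0, j:1, k:0
Odd-degree vertices: a, b, d, j.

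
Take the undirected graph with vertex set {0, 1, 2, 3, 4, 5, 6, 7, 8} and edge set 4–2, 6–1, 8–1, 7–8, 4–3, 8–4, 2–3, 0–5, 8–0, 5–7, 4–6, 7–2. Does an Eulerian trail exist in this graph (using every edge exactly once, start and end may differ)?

Yes

Degrees: 0:2, 1:2, 2:3, 3:2, 4:4, 5:2, 6:2, 7:3, 8:4
Odd-degree vertices: 2, 7 (2 total).
With 2 odd-degree vertices and all edges in one connected piece, an Eulerian trail exists (from 2 to 7).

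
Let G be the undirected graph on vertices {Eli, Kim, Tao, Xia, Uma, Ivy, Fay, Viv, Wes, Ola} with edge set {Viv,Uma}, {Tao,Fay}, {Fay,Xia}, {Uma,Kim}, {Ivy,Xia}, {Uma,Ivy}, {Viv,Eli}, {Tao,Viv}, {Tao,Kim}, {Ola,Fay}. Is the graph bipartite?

Yes

A valid 2-coloring puts {Kim, Ivy, Fay, Viv, Wes} on one side and {Eli, Tao, Xia, Uma, Ola} on the other; every edge crosses between the two sides.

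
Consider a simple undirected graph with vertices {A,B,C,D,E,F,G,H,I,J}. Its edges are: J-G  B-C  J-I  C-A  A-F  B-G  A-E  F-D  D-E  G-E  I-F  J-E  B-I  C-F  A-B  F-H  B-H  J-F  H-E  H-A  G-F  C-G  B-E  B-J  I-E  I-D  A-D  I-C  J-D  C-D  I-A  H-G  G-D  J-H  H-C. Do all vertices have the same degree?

Yes

Degrees: A:7, B:7, C:7, D:7, E:7, F:7, G:7, H:7, I:7, J:7
All degrees equal 7; the graph is regular.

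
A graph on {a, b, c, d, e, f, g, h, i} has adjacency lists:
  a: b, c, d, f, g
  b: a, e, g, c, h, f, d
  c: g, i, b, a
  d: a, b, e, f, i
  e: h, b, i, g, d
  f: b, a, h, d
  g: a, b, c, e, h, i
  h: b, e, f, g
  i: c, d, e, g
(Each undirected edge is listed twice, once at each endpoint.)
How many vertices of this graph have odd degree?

4

Degrees: a:5, b:7, c:4, d:5, e:5, f:4, g:6, h:4, i:4
Odd-degree vertices: a, b, d, e.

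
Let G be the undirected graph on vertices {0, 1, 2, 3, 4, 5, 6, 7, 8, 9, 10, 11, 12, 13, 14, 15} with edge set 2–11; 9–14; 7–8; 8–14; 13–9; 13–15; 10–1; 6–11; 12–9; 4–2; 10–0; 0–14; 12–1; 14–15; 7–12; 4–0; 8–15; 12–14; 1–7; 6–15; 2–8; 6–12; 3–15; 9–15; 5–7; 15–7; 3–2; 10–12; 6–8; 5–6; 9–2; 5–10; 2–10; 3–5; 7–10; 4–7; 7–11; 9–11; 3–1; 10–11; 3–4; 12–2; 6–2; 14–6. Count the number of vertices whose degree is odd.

8

Degrees: 0:3, 1:4, 2:8, 3:5, 4:4, 5:4, 6:7, 7:8, 8:5, 9:6, 10:7, 11:5, 12:7, 13:2, 14:6, 15:7
Odd-degree vertices: 0, 3, 6, 8, 10, 11, 12, 15.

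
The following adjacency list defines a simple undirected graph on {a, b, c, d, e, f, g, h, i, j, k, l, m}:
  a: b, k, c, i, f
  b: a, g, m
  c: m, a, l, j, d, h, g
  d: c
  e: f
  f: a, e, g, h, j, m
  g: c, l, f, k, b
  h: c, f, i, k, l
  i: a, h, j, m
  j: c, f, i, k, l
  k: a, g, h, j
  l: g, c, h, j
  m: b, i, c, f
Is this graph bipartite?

j-l-c-j is an odd cycle (length 3), and a bipartite graph can contain only even cycles.

No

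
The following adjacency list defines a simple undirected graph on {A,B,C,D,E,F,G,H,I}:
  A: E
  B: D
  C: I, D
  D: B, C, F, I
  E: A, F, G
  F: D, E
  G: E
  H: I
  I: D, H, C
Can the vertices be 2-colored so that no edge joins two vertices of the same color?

The cycle C-D-I-C has length 3, which is odd, so the graph is not bipartite.

No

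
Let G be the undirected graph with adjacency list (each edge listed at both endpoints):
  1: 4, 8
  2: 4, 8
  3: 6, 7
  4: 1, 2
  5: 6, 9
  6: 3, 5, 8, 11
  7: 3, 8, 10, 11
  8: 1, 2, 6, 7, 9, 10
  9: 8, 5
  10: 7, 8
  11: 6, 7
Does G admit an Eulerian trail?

Yes

Degrees: 1:2, 2:2, 3:2, 4:2, 5:2, 6:4, 7:4, 8:6, 9:2, 10:2, 11:2
Odd-degree vertices: none (0 total).
With 0 odd-degree vertices and all edges in one connected piece, an Eulerian trail exists.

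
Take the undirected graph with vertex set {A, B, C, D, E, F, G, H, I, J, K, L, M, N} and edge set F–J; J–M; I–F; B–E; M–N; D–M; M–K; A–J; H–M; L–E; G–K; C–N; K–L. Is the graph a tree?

Yes

The graph has 14 vertices and 13 edges.
Connected and |E| = |V| - 1, which characterizes a tree.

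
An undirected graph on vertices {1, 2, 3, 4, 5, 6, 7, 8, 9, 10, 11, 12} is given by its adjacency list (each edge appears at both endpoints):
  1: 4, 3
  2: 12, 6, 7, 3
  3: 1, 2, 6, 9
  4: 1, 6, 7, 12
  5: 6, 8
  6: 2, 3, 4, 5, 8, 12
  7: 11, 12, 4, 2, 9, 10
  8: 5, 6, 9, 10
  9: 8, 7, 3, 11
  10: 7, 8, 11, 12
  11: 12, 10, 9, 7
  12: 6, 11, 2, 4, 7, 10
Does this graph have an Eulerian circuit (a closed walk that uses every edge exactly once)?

Yes

Degrees: 1:2, 2:4, 3:4, 4:4, 5:2, 6:6, 7:6, 8:4, 9:4, 10:4, 11:4, 12:6
Every vertex has even degree and the edges form a single connected piece, so an Eulerian circuit exists.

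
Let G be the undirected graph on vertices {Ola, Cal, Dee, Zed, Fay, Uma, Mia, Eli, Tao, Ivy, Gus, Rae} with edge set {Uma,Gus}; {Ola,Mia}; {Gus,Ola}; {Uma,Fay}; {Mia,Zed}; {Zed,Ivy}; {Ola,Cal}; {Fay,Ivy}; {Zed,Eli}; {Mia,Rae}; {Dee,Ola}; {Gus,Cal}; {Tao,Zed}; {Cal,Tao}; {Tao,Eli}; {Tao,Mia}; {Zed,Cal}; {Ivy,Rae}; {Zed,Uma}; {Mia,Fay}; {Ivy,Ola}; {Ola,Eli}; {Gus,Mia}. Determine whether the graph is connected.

Yes

A breadth-first search from Ola visits Ola, Mia, Dee, Eli, Cal, Ivy, Gus, Tao, Rae, Zed, Fay, Uma — all 12 vertices — so the graph is connected.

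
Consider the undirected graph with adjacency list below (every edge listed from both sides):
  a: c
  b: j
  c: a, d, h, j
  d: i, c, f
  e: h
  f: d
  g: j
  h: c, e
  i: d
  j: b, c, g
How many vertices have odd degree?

8

Degrees: a:1, b:1, c:4, d:3, e:1, f:1, g:1, h:2, i:1, j:3
Odd-degree vertices: a, b, d, e, f, g, i, j.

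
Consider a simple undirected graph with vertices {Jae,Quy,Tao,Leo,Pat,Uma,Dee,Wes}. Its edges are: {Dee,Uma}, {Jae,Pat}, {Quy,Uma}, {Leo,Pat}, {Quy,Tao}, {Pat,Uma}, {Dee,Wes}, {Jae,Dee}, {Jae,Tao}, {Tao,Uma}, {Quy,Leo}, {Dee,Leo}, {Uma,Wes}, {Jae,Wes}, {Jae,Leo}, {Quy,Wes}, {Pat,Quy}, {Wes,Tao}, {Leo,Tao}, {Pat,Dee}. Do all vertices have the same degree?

Yes

Degrees: Jae:5, Quy:5, Tao:5, Leo:5, Pat:5, Uma:5, Dee:5, Wes:5
All degrees equal 5; the graph is regular.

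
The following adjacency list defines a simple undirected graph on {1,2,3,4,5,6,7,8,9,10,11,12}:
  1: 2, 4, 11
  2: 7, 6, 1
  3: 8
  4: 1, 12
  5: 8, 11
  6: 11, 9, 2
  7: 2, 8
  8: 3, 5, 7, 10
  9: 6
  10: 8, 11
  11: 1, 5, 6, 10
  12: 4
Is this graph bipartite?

Partition the vertices as {2, 4, 8, 9, 11} vs {1, 3, 5, 6, 7, 10, 12}. Each listed edge has one endpoint in each part, so the graph is bipartite.

Yes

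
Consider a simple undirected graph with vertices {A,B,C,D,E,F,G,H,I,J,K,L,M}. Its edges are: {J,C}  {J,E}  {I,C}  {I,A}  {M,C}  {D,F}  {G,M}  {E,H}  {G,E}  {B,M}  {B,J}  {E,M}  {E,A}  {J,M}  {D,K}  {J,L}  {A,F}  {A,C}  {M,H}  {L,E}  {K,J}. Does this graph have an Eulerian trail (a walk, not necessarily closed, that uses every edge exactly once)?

Yes

Degrees: A:4, B:2, C:4, D:2, E:6, F:2, G:2, H:2, I:2, J:6, K:2, L:2, M:6
Odd-degree vertices: none (0 total).
With 0 odd-degree vertices and all edges in one connected piece, an Eulerian trail exists.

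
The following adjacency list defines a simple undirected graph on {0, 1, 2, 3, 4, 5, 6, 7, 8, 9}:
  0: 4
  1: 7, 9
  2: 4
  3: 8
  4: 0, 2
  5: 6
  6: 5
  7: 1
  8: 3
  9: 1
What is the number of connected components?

4

Component: {3, 8}
Component: {5, 6}
Component: {0, 2, 4}
Component: {1, 7, 9}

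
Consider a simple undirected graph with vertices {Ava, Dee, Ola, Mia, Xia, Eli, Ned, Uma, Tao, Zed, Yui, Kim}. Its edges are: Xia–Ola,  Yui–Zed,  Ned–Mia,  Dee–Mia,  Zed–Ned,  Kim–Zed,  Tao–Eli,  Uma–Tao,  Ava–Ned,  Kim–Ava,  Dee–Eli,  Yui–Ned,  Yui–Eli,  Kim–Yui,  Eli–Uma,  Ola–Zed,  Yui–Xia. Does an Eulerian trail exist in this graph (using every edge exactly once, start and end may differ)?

Degrees: Ava:2, Dee:2, Ola:2, Mia:2, Xia:2, Eli:4, Ned:4, Uma:2, Tao:2, Zed:4, Yui:5, Kim:3
Odd-degree vertices: Yui, Kim (2 total).
With 2 odd-degree vertices and all edges in one connected piece, an Eulerian trail exists (from Yui to Kim).

Yes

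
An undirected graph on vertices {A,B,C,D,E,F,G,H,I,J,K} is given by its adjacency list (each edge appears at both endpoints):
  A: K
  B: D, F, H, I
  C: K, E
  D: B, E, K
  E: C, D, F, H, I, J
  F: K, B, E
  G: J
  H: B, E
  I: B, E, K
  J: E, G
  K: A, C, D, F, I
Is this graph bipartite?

Partition the vertices as {B, E, G, K} vs {A, C, D, F, H, I, J}. Each listed edge has one endpoint in each part, so the graph is bipartite.

Yes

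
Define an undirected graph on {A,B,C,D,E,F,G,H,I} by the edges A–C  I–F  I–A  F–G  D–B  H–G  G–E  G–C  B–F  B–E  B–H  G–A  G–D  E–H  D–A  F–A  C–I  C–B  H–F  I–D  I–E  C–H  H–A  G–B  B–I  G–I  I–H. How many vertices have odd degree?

Degrees: A:6, B:7, C:5, D:4, E:4, F:5, G:8, H:7, I:8
Odd-degree vertices: B, C, F, H.

4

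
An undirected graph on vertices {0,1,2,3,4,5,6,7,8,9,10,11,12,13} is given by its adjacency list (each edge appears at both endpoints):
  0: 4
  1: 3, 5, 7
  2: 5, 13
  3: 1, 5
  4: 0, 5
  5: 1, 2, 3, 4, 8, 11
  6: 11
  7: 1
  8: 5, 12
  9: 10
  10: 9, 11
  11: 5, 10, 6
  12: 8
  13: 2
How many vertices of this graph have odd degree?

Degrees: 0:1, 1:3, 2:2, 3:2, 4:2, 5:6, 6:1, 7:1, 8:2, 9:1, 10:2, 11:3, 12:1, 13:1
Odd-degree vertices: 0, 1, 6, 7, 9, 11, 12, 13.

8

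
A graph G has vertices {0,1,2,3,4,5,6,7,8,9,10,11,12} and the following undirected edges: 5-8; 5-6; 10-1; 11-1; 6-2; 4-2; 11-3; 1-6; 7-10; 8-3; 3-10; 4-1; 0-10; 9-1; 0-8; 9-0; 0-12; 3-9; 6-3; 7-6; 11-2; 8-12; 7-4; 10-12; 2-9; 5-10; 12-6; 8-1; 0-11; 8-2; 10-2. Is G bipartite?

No

The cycle 10-0-12-10 has length 3, which is odd, so the graph is not bipartite.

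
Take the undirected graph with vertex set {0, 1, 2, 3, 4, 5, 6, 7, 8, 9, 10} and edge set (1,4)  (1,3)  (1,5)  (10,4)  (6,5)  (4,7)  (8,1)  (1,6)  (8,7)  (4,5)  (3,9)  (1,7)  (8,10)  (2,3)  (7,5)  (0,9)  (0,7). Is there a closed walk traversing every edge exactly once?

Degrees: 0:2, 1:6, 2:1, 3:3, 4:4, 5:4, 6:2, 7:5, 8:3, 9:2, 10:2
Vertices with odd degree: 2, 3, 7, 8. An Eulerian circuit requires all degrees even.

No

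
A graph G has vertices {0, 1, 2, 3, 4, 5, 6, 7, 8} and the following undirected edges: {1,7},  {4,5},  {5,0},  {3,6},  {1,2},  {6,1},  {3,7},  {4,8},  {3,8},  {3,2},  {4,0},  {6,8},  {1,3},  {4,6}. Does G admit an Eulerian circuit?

Degrees: 0:2, 1:4, 2:2, 3:5, 4:4, 5:2, 6:4, 7:2, 8:3
Vertices with odd degree: 3, 8. An Eulerian circuit requires all degrees even.

No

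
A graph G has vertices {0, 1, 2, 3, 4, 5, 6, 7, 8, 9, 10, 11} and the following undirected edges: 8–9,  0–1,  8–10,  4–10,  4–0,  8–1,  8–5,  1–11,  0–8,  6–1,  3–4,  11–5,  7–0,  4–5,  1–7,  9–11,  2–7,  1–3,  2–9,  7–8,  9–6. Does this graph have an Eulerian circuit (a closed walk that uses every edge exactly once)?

Degrees: 0:4, 1:6, 2:2, 3:2, 4:4, 5:3, 6:2, 7:4, 8:6, 9:4, 10:2, 11:3
5, 11 have odd degree; an Eulerian circuit needs every degree to be even, so none exists.

No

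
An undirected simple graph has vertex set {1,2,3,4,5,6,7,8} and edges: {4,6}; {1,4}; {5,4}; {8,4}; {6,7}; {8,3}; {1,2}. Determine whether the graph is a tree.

|V| = 8, |E| = 7.
It is connected with exactly 7 edges, hence acyclic — it is a tree.

Yes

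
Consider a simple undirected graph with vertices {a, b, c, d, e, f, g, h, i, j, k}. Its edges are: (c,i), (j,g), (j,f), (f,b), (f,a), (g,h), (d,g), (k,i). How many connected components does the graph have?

Component: {e}
Component: {c, i, k}
Component: {a, b, d, f, g, h, j}

3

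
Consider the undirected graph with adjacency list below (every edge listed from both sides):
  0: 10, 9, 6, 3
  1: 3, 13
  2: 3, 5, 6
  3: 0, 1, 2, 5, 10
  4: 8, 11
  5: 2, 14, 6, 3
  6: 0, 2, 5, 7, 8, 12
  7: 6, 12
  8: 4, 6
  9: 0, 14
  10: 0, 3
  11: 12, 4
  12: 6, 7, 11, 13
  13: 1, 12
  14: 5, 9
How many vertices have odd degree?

Degrees: 0:4, 1:2, 2:3, 3:5, 4:2, 5:4, 6:6, 7:2, 8:2, 9:2, 10:2, 11:2, 12:4, 13:2, 14:2
Odd-degree vertices: 2, 3.

2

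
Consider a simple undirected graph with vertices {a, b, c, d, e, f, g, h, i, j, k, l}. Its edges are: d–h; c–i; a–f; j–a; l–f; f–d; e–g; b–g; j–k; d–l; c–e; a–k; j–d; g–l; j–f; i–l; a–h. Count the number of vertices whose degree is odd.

Degrees: a:4, b:1, c:2, d:4, e:2, f:4, g:3, h:2, i:2, j:4, k:2, l:4
Odd-degree vertices: b, g.

2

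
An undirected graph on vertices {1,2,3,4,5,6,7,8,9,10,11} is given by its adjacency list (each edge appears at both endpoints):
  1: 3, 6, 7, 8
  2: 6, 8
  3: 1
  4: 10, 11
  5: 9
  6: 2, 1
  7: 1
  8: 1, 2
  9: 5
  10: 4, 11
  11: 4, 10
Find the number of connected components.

3

Component: {5, 9}
Component: {4, 10, 11}
Component: {1, 2, 3, 6, 7, 8}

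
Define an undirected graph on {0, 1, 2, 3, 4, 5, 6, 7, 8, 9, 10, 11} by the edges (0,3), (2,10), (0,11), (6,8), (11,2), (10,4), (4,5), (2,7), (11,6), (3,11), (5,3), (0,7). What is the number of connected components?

Component: {1}
Component: {9}
Component: {0, 2, 3, 4, 5, 6, 7, 8, 10, 11}

3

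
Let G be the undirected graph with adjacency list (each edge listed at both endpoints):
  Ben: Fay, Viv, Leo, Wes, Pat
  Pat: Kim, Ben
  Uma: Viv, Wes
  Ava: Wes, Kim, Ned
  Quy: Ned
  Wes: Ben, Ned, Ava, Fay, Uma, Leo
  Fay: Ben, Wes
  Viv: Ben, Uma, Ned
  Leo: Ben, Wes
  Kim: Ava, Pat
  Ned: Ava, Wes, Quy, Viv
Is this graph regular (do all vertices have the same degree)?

Degrees: Ben:5, Pat:2, Uma:2, Ava:3, Quy:1, Wes:6, Fay:2, Viv:3, Leo:2, Kim:2, Ned:4
Degrees are not all equal (e.g. deg(Quy)=1 but deg(Wes)=6); not regular.

No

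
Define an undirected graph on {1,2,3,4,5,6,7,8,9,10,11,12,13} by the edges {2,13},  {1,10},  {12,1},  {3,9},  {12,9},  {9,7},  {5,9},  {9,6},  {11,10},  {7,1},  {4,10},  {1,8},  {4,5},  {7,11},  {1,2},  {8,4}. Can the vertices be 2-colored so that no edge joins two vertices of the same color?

Yes

Partition the vertices as {2, 3, 5, 6, 7, 8, 10, 12} vs {1, 4, 9, 11, 13}. Each listed edge has one endpoint in each part, so the graph is bipartite.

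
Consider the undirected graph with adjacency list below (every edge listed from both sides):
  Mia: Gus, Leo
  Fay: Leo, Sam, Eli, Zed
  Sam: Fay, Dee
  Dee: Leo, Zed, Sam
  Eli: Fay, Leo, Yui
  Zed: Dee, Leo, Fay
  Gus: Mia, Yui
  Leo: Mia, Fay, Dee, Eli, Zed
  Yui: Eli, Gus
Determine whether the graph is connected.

A breadth-first search from Mia visits Mia, Gus, Leo, Yui, Eli, Fay, Dee, Zed, Sam — all 9 vertices — so the graph is connected.

Yes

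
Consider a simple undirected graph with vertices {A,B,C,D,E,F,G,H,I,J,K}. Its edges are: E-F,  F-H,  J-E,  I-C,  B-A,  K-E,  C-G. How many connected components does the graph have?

Component: {D}
Component: {A, B}
Component: {C, G, I}
Component: {E, F, H, J, K}

4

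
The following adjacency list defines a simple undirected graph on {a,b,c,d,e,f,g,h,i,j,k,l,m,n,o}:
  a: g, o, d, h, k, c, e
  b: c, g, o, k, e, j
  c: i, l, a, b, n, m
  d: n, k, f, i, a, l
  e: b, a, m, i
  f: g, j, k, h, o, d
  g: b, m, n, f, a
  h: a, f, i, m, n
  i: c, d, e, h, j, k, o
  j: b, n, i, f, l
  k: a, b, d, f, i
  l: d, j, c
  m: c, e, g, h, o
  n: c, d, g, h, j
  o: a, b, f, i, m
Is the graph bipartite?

No

The cycle k-d-a-k has length 3, which is odd, so the graph is not bipartite.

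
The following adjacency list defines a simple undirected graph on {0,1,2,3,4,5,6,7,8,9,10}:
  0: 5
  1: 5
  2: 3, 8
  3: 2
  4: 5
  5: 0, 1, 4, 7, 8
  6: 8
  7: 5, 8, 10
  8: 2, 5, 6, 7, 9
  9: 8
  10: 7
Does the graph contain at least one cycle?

|V| = 11, |E| = 11, number of components = 1.
One cycle is 5-8-7-5.

Yes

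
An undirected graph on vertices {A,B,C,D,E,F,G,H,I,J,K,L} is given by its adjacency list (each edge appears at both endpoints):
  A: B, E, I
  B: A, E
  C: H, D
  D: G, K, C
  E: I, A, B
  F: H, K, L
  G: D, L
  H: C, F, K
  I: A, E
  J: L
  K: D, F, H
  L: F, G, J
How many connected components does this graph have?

2

Component: {A, B, E, I}
Component: {C, D, F, G, H, J, K, L}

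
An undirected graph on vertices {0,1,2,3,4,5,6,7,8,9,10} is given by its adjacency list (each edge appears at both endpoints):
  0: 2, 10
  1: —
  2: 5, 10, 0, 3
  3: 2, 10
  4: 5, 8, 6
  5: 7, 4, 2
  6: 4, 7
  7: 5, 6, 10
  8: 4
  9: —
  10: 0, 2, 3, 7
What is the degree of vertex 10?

4

Neighbors of 10: 0, 2, 3, 7.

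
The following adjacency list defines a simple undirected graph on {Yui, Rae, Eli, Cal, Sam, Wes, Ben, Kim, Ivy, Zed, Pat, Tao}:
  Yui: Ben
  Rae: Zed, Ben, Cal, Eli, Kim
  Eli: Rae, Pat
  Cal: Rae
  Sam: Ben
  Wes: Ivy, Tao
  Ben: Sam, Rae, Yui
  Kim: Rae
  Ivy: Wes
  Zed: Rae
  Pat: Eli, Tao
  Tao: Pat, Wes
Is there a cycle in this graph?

No

|V| = 12, |E| = 11, number of components = 1.
Since 11 = 12 - 1, the graph is a forest and contains no cycle.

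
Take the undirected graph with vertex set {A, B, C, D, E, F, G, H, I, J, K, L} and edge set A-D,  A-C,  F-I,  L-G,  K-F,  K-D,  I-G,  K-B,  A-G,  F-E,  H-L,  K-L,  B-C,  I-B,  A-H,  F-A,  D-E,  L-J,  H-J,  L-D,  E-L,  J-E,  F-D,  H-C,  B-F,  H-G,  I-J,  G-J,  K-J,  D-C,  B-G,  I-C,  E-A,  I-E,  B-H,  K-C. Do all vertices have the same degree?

Degrees: A:6, B:6, C:6, D:6, E:6, F:6, G:6, H:6, I:6, J:6, K:6, L:6
Every vertex has degree 6, so the graph is 6-regular.

Yes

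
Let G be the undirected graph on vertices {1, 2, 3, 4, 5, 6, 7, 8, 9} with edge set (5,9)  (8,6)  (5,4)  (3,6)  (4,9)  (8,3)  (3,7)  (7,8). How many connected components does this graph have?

Component: {1}
Component: {2}
Component: {4, 5, 9}
Component: {3, 6, 7, 8}

4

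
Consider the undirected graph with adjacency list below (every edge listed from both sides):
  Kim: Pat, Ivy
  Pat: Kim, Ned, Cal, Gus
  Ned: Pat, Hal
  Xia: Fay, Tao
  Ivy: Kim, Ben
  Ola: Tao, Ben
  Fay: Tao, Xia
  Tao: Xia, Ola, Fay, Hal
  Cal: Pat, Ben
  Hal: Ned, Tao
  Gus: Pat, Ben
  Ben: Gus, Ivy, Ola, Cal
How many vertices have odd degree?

0

Degrees: Kim:2, Pat:4, Ned:2, Xia:2, Ivy:2, Ola:2, Fay:2, Tao:4, Cal:2, Hal:2, Gus:2, Ben:4
Odd-degree vertices: none.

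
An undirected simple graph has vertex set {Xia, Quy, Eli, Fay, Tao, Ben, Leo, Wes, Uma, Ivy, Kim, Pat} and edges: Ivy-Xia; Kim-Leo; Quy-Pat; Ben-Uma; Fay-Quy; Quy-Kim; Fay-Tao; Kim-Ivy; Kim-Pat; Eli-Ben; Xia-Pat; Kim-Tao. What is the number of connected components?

3

Component: {Wes}
Component: {Eli, Ben, Uma}
Component: {Xia, Quy, Fay, Tao, Leo, Ivy, Kim, Pat}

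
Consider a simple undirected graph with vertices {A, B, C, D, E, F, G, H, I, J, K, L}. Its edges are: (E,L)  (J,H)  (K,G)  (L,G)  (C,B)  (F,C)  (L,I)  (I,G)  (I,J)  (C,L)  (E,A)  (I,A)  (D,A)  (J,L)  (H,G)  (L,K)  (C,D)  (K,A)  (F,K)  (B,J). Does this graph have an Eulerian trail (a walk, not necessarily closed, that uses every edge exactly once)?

Degrees: A:4, B:2, C:4, D:2, E:2, F:2, G:4, H:2, I:4, J:4, K:4, L:6
Odd-degree vertices: none (0 total).
With 0 odd-degree vertices and all edges in one connected piece, an Eulerian trail exists.

Yes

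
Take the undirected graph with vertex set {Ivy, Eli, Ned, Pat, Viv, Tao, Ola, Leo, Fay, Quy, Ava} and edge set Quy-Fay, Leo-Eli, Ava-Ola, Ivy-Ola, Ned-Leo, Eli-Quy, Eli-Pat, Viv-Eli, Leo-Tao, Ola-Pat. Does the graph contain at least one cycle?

|V| = 11, |E| = 10, number of components = 1.
A forest on 11 vertices with 1 component has exactly 10 edges, which matches — so no cycle.

No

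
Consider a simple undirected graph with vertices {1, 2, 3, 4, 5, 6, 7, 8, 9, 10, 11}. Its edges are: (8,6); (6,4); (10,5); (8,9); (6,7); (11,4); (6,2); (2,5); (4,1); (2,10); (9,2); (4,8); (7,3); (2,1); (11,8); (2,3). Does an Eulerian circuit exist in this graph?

Degrees: 1:2, 2:6, 3:2, 4:4, 5:2, 6:4, 7:2, 8:4, 9:2, 10:2, 11:2
Every vertex has even degree and the edges form a single connected piece, so an Eulerian circuit exists.

Yes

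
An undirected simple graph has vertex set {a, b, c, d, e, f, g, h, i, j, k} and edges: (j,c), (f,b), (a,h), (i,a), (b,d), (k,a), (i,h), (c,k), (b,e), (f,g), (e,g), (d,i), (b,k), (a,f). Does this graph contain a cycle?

|V| = 11, |E| = 14, number of components = 1.
Since 14 > 11 - 1, a cycle must exist; for instance a-k-b-f-a.

Yes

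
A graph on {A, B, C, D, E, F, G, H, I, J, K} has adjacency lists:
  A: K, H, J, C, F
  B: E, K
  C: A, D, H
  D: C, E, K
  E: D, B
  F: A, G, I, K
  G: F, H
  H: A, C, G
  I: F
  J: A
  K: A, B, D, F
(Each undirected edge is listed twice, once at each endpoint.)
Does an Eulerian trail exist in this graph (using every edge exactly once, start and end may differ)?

Degrees: A:5, B:2, C:3, D:3, E:2, F:4, G:2, H:3, I:1, J:1, K:4
Odd-degree vertices: A, C, D, H, I, J (6 total).
With 6 odd-degree vertices (more than two), no single trail can use every edge.

No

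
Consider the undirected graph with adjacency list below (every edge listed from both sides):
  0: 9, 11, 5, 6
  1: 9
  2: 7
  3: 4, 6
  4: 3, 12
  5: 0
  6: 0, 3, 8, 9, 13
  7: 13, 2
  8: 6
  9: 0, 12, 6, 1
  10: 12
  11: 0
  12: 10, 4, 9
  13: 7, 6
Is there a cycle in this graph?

|V| = 14, |E| = 15, number of components = 1.
One cycle is 9-12-4-3-6-9.

Yes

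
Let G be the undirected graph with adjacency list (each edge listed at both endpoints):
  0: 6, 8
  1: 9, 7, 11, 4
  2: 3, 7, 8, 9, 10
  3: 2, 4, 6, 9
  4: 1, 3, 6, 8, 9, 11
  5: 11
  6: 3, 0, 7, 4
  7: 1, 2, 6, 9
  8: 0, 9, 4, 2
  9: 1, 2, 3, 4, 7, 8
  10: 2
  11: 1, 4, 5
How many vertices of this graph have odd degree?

4

Degrees: 0:2, 1:4, 2:5, 3:4, 4:6, 5:1, 6:4, 7:4, 8:4, 9:6, 10:1, 11:3
Odd-degree vertices: 2, 5, 10, 11.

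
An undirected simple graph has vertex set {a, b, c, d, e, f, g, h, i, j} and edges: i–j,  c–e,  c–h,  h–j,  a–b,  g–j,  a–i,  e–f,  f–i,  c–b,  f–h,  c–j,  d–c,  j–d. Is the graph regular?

Degrees: a:2, b:2, c:5, d:2, e:2, f:3, g:1, h:3, i:3, j:5
Vertex g has degree 1 while c has degree 5, so the graph is not regular.

No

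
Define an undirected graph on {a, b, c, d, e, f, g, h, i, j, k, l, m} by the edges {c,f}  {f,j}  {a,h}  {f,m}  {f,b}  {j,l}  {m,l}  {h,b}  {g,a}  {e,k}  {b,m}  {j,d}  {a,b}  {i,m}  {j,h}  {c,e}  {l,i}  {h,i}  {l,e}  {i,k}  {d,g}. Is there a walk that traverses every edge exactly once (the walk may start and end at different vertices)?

Degrees: a:3, b:4, c:2, d:2, e:3, f:4, g:2, h:4, i:4, j:4, k:2, l:4, m:4
Odd-degree vertices: a, e (2 total).
With 2 odd-degree vertices and all edges in one connected piece, an Eulerian trail exists (from a to e).

Yes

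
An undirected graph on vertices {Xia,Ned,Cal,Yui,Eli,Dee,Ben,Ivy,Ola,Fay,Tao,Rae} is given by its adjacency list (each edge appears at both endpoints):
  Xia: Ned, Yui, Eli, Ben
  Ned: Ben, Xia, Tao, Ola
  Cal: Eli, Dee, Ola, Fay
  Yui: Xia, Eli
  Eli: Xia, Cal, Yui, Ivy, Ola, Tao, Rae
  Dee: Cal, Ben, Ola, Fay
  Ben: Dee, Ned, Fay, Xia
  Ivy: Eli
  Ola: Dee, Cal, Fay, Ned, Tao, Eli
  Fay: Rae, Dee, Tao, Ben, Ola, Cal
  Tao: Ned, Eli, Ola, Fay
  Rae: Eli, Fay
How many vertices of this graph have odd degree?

2

Degrees: Xia:4, Ned:4, Cal:4, Yui:2, Eli:7, Dee:4, Ben:4, Ivy:1, Ola:6, Fay:6, Tao:4, Rae:2
Odd-degree vertices: Eli, Ivy.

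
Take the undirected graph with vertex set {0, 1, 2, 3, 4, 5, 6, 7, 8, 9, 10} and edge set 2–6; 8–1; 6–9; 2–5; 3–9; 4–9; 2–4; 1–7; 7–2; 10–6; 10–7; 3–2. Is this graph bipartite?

Yes

Color {0, 3, 4, 5, 6, 7, 8} black and {1, 2, 9, 10} white. No edge joins two same-colored vertices, so the graph is bipartite.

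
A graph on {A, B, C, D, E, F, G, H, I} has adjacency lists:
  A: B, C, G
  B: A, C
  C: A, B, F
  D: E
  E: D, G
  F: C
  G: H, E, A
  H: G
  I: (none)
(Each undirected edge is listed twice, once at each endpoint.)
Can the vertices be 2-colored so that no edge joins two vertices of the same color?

No

The cycle C-B-A-C has length 3, which is odd, so the graph is not bipartite.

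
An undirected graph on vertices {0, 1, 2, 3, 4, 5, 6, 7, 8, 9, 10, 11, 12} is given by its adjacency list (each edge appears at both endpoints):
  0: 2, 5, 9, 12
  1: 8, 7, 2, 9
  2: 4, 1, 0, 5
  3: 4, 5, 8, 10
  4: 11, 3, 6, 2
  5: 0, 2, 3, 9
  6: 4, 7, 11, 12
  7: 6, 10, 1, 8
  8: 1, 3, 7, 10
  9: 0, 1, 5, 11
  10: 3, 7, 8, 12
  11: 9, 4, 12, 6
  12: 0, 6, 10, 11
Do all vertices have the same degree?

Degrees: 0:4, 1:4, 2:4, 3:4, 4:4, 5:4, 6:4, 7:4, 8:4, 9:4, 10:4, 11:4, 12:4
All degrees equal 4; the graph is regular.

Yes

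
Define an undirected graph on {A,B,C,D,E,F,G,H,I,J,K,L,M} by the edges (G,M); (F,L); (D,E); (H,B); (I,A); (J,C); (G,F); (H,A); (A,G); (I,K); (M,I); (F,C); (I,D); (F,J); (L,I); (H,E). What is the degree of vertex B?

1

Neighbors of B: H.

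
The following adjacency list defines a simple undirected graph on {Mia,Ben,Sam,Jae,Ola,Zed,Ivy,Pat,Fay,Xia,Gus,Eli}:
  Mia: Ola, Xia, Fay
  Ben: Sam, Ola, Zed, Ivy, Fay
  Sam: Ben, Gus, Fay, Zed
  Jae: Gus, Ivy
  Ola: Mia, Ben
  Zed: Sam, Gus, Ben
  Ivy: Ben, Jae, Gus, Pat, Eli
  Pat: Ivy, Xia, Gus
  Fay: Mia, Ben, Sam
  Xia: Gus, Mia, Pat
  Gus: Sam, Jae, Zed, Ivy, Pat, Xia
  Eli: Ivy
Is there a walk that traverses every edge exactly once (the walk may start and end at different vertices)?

No

Degrees: Mia:3, Ben:5, Sam:4, Jae:2, Ola:2, Zed:3, Ivy:5, Pat:3, Fay:3, Xia:3, Gus:6, Eli:1
Odd-degree vertices: Mia, Ben, Zed, Ivy, Pat, Fay, Xia, Eli (8 total).
An Eulerian trail requires 0 or 2 odd-degree vertices; here there are 8.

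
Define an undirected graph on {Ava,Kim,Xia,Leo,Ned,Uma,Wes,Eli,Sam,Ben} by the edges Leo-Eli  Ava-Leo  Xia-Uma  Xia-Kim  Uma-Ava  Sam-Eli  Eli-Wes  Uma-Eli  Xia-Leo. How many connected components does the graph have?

Component: {Ned}
Component: {Ben}
Component: {Ava, Kim, Xia, Leo, Uma, Wes, Eli, Sam}

3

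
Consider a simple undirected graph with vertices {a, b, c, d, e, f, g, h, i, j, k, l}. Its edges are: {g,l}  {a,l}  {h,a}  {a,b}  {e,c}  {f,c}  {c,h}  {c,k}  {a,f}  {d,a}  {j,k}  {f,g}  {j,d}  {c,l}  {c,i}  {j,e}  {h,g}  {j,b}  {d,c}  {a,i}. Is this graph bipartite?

Color {b, d, e, f, h, i, k, l} black and {a, c, g, j} white. No edge joins two same-colored vertices, so the graph is bipartite.

Yes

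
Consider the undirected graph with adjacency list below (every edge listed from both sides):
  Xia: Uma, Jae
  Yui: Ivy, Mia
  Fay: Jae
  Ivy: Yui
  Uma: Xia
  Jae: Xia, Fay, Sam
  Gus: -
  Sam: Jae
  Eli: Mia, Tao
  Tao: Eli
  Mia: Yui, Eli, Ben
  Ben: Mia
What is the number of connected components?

Component: {Gus}
Component: {Xia, Fay, Uma, Jae, Sam}
Component: {Yui, Ivy, Eli, Tao, Mia, Ben}

3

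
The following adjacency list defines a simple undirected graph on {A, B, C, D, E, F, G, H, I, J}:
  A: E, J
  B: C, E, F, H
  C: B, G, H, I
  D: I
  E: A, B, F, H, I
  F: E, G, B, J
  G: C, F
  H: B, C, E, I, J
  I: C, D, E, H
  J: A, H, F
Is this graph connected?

Yes

Starting from A and exploring outward reaches every vertex (A, E, J, H, B, I, F, C, D, G); the graph is connected.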